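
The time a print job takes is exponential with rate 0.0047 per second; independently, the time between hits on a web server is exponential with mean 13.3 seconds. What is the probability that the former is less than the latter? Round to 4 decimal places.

λ_1 = 0.0047, λ_2 = 1/13.3 = 0.075188.
For independent exponentials, P(the former < the latter) = λ_1/(λ_1+λ_2) = 0.0047/0.079888 ≈ 0.0588.

0.0588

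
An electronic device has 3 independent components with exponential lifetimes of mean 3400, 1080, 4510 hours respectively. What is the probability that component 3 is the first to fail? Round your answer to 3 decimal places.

Rates: λ_i = 1/mean_i → 0.000294118, 0.000925926, 0.000221729; Σλ = 0.00144177.
P(component 3 first) = λ_3/Σλ = 0.000221729/0.00144177 ≈ 0.154.

0.154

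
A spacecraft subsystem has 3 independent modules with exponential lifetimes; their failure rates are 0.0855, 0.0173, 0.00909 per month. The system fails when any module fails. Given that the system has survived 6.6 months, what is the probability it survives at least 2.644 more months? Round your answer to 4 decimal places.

Time to first failure ~ Exp(Σλ) with Σλ = 0.11189.
By memorylessness, P(T > 6.6+2.644 | T > 6.6) = P(T > 2.644) = e^(−0.11189·2.644) ≈ 0.7439.

0.7439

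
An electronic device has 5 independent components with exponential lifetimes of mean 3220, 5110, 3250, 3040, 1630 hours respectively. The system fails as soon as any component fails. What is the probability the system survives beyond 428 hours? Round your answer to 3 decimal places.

0.472

The first failure time is exponential with rate Σλ_i = 1/3220 + 1/5110 + 1/3250 + 1/3040 + 1/1630 = 0.00175639 per hour.
P(min > 428) = e^(−0.00175639·428) = e^(−0.75174) ≈ 0.472.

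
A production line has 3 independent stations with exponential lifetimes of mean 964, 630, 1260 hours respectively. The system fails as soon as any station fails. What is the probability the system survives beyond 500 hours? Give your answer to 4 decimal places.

The first failure time is exponential with rate Σλ_i = 1/964 + 1/630 + 1/1260 = 0.0034183 per hour.
P(min > 500) = e^(−0.0034183·500) = e^(−1.7091) ≈ 0.1810.

0.1810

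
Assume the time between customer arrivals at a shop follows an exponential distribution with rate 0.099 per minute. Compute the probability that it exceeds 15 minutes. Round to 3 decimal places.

0.227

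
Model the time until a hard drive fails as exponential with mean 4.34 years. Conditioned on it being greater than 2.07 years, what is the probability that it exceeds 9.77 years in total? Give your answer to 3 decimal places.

The rate is λ = 1/4.34 = 0.230415 per year.
By the memoryless property, P(X > 2.07+7.7 | X > 2.07) = P(X > 7.7).
P(X > 7.7) = e^(−1.7742) ≈ 0.170.

0.170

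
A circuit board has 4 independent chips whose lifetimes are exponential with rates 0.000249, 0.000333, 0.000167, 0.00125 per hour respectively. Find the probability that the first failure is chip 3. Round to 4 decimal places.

0.0835

The time to first failure is exponential with rate Σλ = 0.000249 + 0.000333 + 0.000167 + 0.00125 = 0.001999.
P(chip 3 first) = λ_3/Σλ = 0.000167/0.001999 ≈ 0.0835.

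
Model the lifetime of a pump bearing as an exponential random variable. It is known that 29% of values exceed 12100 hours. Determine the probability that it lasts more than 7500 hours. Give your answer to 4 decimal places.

0.4643

e^(−λ·12100) = 0.29 ⇒ λ = −ln(0.29)/12100 = 0.000102304.
P(X > 7500) = e^(−0.000102304·7500) = e^(−0.76728) ≈ 0.4643.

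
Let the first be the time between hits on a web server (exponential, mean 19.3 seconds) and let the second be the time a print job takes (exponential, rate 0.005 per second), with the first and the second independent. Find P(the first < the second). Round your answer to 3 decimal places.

0.912

λ_1 = 1/19.3 = 0.0518135, λ_2 = 0.005.
For independent exponentials, P(the first < the second) = λ_1/(λ_1+λ_2) = 0.0518135/0.0568135 ≈ 0.912.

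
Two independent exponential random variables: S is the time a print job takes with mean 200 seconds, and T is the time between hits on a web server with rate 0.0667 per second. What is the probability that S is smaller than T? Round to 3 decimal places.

0.070

λ_1 = 1/200 = 0.005, λ_2 = 0.0667.
For independent exponentials, P(S < T) = λ_1/(λ_1+λ_2) = 0.005/0.0717 ≈ 0.070.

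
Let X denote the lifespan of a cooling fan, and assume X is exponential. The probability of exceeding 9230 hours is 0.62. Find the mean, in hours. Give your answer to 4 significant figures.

19310

e^(−λ·9230) = 0.62 ⇒ λ = −ln(0.62)/9230 = 0.0000517915.
Mean = 1/λ = 19308.2 hours.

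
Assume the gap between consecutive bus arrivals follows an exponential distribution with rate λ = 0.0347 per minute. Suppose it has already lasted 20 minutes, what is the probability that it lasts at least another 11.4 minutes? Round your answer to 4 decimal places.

0.6733

By the memoryless property, P(X > 20+11.4 | X > 20) = P(X > 11.4).
P(X > 11.4) = e^(−0.39558) ≈ 0.6733.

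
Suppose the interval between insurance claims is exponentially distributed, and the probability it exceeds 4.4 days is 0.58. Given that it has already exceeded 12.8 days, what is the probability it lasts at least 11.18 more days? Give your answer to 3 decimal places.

0.251

From e^(−λ·4.4) = 0.58, λ = −ln(0.58)/4.4 = 0.123802.
Memoryless: P(X > 12.8+11.18 | X > 12.8) = P(X > 11.18) = e^(−0.123802·11.18) ≈ 0.251.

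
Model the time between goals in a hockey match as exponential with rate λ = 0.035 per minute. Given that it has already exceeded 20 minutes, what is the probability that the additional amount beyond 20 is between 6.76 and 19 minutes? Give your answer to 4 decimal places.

0.2750

Memoryless: the residual past 20 is again Exp(λ).
P(6.76 < residual < 19) = e^(−λ·6.76) − e^(−λ·19) = 0.78931 − 0.51427 ≈ 0.2750.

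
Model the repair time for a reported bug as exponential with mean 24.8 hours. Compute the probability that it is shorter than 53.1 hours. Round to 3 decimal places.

The rate is λ = 1/24.8 = 0.0403226 per hour.
P(X ≤ 53.1) = 1 − e^(−λ·53.1) = 1 − e^(−2.1411) ≈ 0.882.

0.882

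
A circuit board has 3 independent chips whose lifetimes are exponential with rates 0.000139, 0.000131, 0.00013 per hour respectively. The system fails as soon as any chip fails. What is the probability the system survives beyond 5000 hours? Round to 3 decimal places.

0.135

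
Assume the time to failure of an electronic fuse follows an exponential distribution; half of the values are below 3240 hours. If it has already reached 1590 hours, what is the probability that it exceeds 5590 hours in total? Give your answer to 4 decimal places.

For an exponential, median = ln(2)/λ, so λ = ln 2 / 3240 = 0.000213934 per hour.
By the memoryless property, P(X > 1590+4000 | X > 1590) = P(X > 4000).
P(X > 4000) = e^(−0.85574) ≈ 0.4250.

0.4250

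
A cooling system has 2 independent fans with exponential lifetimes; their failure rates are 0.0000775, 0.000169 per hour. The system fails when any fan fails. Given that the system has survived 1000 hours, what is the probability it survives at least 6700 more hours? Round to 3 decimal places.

Time to first failure ~ Exp(Σλ) with Σλ = 0.0002465.
By memorylessness, P(T > 1000+6700 | T > 1000) = P(T > 6700) = e^(−0.0002465·6700) ≈ 0.192.

0.192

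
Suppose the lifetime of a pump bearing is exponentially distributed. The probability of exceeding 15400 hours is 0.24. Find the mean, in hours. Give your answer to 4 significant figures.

10790

e^(−λ·15400) = 0.24 ⇒ λ = −ln(0.24)/15400 = 0.0000926699.
Mean = 1/λ = 10791 hours.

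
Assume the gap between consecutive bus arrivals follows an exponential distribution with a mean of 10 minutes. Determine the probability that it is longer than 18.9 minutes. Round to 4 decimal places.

The rate is λ = 1/10 = 0.1 per minute.
P(X > 18.9) = e^(−λ·18.9) = e^(−1.89) ≈ 0.1511.

0.1511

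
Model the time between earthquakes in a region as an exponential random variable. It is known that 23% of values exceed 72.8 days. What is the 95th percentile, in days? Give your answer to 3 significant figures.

148

e^(−λ·72.8) = 0.23 ⇒ λ = −ln(0.23)/72.8 = 0.0201879.
95th percentile: 1 − e^(−λt) = 0.95, t = −ln(0.05)/λ = 148.393 days.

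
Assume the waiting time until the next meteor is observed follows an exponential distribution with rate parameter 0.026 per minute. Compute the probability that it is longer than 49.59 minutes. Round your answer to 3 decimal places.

0.275

P(X > 49.59) = e^(−λ·49.59) = e^(−1.2893) ≈ 0.275.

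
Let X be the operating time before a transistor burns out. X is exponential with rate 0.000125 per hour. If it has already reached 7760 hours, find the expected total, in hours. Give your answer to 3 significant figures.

By memorylessness, E[X | X > 7760] = 7760 + 1/λ = 7760 + 8000 = 15760 hours.

15800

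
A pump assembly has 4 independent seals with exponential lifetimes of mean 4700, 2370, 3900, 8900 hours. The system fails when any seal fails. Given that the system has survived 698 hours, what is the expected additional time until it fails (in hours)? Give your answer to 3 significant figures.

First-failure rate Σλ = 1/4700 + 1/2370 + 1/3900 + 1/8900 = 0.00100348.
By memorylessness the expected residual is 1/Σλ = 996.535 hours, regardless of the 698 already elapsed.

997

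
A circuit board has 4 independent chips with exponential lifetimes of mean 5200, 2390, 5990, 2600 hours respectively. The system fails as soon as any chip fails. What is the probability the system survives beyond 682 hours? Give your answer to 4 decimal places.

0.4526

The first failure time is exponential with rate Σλ_i = 1/5200 + 1/2390 + 1/5990 + 1/2600 = 0.00116228 per hour.
P(min > 682) = e^(−0.00116228·682) = e^(−0.79267) ≈ 0.4526.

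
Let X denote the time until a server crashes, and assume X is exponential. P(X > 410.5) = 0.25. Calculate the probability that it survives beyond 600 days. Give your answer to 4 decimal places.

e^(−λ·410.5) = 0.25 ⇒ λ = −ln(0.25)/410.5 = 0.00337709.
P(X > 600) = e^(−0.00337709·600) = e^(−2.0263) ≈ 0.1318.

0.1318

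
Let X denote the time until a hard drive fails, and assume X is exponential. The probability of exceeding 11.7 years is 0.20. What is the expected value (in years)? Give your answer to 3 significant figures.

7.27

e^(−λ·11.7) = 0.20 ⇒ λ = −ln(0.20)/11.7 = 0.137559.
Mean = 1/λ = 7.26962 years.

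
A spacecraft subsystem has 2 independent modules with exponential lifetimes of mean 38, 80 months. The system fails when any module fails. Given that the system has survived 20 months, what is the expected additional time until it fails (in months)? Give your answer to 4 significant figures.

First-failure rate Σλ = 1/38 + 1/80 = 0.0388158.
By memorylessness the expected residual is 1/Σλ = 25.7627 months, regardless of the 20 already elapsed.

25.76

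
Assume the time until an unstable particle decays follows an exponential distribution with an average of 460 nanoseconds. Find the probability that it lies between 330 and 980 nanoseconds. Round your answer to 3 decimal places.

The rate is λ = 1/460 = 0.00217391 per nanosecond.
P(330 < X < 980) = e^(−λ·330) − e^(−λ·980) = 0.48802 − 0.11879 ≈ 0.369.

0.369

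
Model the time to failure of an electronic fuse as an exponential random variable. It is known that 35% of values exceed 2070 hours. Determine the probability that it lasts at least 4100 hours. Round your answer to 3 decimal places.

e^(−λ·2070) = 0.35 ⇒ λ = −ln(0.35)/2070 = 0.00050716.
P(X > 4100) = e^(−0.00050716·4100) = e^(−2.0794) ≈ 0.125.

0.125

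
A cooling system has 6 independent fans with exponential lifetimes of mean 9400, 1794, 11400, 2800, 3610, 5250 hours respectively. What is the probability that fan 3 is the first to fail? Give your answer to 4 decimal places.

Rates: λ_i = 1/mean_i → 0.000106383, 0.000557414, 0.0000877193, 0.000357143, 0.000277008, 0.000190476; Σλ = 0.00157614.
P(fan 3 first) = λ_3/Σλ = 0.0000877193/0.00157614 ≈ 0.0557.

0.0557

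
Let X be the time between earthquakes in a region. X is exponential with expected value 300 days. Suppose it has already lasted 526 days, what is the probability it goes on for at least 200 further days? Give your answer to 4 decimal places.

0.5134

The rate is λ = 1/300 = 0.00333333 per day.
The exponential is memoryless, so the remaining time is again Exp(λ): the condition X > 526 is irrelevant.
P(X > 200) = e^(−0.66667) ≈ 0.5134.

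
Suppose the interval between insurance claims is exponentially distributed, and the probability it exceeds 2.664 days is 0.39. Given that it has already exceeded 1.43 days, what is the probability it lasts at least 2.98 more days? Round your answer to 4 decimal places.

From e^(−λ·2.664) = 0.39, λ = −ln(0.39)/2.664 = 0.353457.
Memoryless: P(X > 1.43+2.98 | X > 1.43) = P(X > 2.98) = e^(−0.353457·2.98) ≈ 0.3488.

0.3488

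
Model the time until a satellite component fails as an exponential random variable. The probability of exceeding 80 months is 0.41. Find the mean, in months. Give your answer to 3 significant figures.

89.7

e^(−λ·80) = 0.41 ⇒ λ = −ln(0.41)/80 = 0.011145.
Mean = 1/λ = 89.7265 months.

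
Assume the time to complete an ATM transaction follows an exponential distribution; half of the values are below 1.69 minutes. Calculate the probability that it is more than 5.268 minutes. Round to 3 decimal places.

0.115

For an exponential, median = ln(2)/λ, so λ = ln 2 / 1.69 = 0.410146 per minute.
P(X > 5.268) = e^(−λ·5.268) = e^(−2.1607) ≈ 0.115.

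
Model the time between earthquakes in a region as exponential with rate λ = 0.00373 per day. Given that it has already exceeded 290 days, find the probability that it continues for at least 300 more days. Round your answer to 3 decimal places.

By the memoryless property, P(X > 290+300 | X > 290) = P(X > 300).
P(X > 300) = e^(−1.119) ≈ 0.327.

0.327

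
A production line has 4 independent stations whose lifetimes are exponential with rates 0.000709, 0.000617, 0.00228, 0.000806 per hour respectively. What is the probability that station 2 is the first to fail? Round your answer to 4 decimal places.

0.1398

The time to first failure is exponential with rate Σλ = 0.000709 + 0.000617 + 0.00228 + 0.000806 = 0.004412.
P(station 2 first) = λ_2/Σλ = 0.000617/0.004412 ≈ 0.1398.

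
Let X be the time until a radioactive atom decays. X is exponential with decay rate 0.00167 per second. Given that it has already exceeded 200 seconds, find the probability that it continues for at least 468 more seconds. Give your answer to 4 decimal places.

0.4577

The exponential is memoryless, so the remaining time is again Exp(λ): the condition X > 200 is irrelevant.
P(X > 468) = e^(−0.78156) ≈ 0.4577.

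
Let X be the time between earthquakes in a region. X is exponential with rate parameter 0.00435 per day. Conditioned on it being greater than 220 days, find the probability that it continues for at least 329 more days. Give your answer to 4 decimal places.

The exponential is memoryless, so the remaining time is again Exp(λ): the condition X > 220 is irrelevant.
P(X > 329) = e^(−1.4311) ≈ 0.2390.

0.2390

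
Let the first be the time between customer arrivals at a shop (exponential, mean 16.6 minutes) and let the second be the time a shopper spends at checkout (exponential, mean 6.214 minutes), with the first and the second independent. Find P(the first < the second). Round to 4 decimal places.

λ_1 = 1/16.6 = 0.060241, λ_2 = 1/6.214 = 0.160927.
For independent exponentials, P(the first < the second) = λ_1/(λ_1+λ_2) = 0.060241/0.221168 ≈ 0.2724.

0.2724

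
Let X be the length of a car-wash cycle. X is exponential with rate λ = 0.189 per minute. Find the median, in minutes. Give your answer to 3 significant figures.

Set 1 − e^(−λt) = 0.5, so t = −ln(0.5)/λ = 0.69315/0.189 ≈ 3.66745 minutes.

3.67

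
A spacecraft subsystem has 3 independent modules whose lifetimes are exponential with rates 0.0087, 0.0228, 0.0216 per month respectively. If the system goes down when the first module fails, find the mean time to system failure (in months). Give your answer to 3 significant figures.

The time to first failure is exponential with rate Σλ = 0.0087 + 0.0228 + 0.0216 = 0.0531.
E[min] = 1/Σλ = 1/0.0531 = 18.8324 months.

18.8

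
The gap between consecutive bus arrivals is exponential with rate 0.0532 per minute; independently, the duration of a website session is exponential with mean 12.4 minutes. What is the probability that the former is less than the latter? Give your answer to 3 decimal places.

λ_1 = 0.0532, λ_2 = 1/12.4 = 0.0806452.
For independent exponentials, P(the former < the latter) = λ_1/(λ_1+λ_2) = 0.0532/0.133845 ≈ 0.397.

0.397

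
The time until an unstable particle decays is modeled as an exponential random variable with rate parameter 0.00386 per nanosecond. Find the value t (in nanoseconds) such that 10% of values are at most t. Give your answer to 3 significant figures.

Set 1 − e^(−λt) = 0.1, so t = −ln(0.9)/λ = 0.10536/0.00386 ≈ 27.2955 nanoseconds.

27.3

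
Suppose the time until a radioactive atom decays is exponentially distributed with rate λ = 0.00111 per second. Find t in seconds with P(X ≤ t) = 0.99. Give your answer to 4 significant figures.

4149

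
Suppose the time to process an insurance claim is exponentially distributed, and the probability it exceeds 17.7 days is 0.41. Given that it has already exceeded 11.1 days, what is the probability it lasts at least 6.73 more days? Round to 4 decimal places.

From e^(−λ·17.7) = 0.41, λ = −ln(0.41)/17.7 = 0.0503728.
Memoryless: P(X > 11.1+6.73 | X > 11.1) = P(X > 6.73) = e^(−0.0503728·6.73) ≈ 0.7125.

0.7125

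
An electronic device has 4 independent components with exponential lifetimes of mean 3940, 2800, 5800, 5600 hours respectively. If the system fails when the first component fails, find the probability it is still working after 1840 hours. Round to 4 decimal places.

The first failure time is exponential with rate Σλ_i = 1/3940 + 1/2800 + 1/5800 + 1/5600 = 0.000961935 per hour.
P(min > 1840) = e^(−0.000961935·1840) = e^(−1.77) ≈ 0.1703.

0.1703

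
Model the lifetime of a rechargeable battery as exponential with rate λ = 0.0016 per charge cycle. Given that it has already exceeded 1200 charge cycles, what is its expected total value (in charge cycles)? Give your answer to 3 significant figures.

1830

By memorylessness, E[X | X > 1200] = 1200 + 1/λ = 1200 + 625 = 1825 charge cycles.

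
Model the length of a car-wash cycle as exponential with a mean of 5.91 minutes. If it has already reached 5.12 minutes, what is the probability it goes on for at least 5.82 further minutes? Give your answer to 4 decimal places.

0.3735

The rate is λ = 1/5.91 = 0.169205 per minute.
By the memoryless property, P(X > 5.12+5.82 | X > 5.12) = P(X > 5.82).
P(X > 5.82) = e^(−0.98477) ≈ 0.3735.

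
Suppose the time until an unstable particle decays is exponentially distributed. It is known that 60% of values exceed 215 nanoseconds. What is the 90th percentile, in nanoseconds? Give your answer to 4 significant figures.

969.1

e^(−λ·215) = 0.60 ⇒ λ = −ln(0.60)/215 = 0.00237593.
90th percentile: 1 − e^(−λt) = 0.9, t = −ln(0.1)/λ = 969.129 nanoseconds.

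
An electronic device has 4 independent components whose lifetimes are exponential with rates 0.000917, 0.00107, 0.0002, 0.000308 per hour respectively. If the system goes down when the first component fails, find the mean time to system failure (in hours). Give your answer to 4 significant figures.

400.8

The time to first failure is exponential with rate Σλ = 0.000917 + 0.00107 + 0.0002 + 0.000308 = 0.002495.
E[min] = 1/Σλ = 1/0.002495 = 400.802 hours.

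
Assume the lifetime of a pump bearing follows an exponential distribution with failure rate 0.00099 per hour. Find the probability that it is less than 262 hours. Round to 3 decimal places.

0.228

P(X ≤ 262) = 1 − e^(−λ·262) = 1 − e^(−0.25938) ≈ 0.228.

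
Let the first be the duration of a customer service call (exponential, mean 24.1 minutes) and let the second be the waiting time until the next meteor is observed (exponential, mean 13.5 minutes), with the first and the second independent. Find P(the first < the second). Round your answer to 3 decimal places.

0.359

λ_1 = 1/24.1 = 0.0414938, λ_2 = 1/13.5 = 0.0740741.
For independent exponentials, P(the first < the second) = λ_1/(λ_1+λ_2) = 0.0414938/0.115568 ≈ 0.359.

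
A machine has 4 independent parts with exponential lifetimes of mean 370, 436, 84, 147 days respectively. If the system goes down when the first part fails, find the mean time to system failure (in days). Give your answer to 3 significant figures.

The first failure time is exponential with rate Σλ_i = 1/370 + 1/436 + 1/84 + 1/147 = 0.0237038 per day.
E[min] = 1/Σλ = 1/0.0237038 = 42.1874 days.

42.2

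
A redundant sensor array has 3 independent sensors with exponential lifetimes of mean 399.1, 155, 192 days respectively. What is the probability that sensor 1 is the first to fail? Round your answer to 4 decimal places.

0.1769

Rates: λ_i = 1/mean_i → 0.00250564, 0.00645161, 0.00520833; Σλ = 0.0141656.
P(sensor 1 first) = λ_1/Σλ = 0.00250564/0.0141656 ≈ 0.1769.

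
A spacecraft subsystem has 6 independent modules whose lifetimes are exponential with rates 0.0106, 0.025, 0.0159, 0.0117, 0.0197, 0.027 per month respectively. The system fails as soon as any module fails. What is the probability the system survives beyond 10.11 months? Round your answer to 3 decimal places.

0.329

The time to first failure is exponential with rate Σλ = 0.0106 + 0.025 + 0.0159 + 0.0117 + 0.0197 + 0.027 = 0.1099.
P(min > 10.11) = e^(−0.1099·10.11) = e^(−1.1111) ≈ 0.329.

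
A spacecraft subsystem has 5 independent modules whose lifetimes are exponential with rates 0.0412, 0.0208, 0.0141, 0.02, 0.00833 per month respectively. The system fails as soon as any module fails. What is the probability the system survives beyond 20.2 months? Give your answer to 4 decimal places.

0.1213

The time to first failure is exponential with rate Σλ = 0.0412 + 0.0208 + 0.0141 + 0.02 + 0.00833 = 0.10443.
P(min > 20.2) = e^(−0.10443·20.2) = e^(−2.1095) ≈ 0.1213.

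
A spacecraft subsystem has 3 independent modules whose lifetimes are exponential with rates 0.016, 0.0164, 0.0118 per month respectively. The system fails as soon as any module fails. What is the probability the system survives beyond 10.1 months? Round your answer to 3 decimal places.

The time to first failure is exponential with rate Σλ = 0.016 + 0.0164 + 0.0118 = 0.0442.
P(min > 10.1) = e^(−0.0442·10.1) = e^(−0.44642) ≈ 0.640.

0.640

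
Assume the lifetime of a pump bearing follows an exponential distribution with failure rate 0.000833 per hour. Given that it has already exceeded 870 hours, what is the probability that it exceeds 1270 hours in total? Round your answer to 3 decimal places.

P(X > s+t | X > s) = e^(−λ(s+t))/e^(−λs) = e^(−λt), independent of s = 870.
P(X > 400) = e^(−0.3332) ≈ 0.717.

0.717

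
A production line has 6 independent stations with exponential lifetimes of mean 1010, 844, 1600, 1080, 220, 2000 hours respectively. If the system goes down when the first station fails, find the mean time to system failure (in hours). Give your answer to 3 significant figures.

The first failure time is exponential with rate Σλ_i = 1/1010 + 1/844 + 1/1600 + 1/1080 + 1/220 + 1/2000 = 0.00877131 per hour.
E[min] = 1/Σλ = 1/0.00877131 = 114.008 hours.

114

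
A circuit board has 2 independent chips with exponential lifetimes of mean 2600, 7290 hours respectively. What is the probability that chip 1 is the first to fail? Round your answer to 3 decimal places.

0.737

Rates: λ_i = 1/mean_i → 0.000384615, 0.000137174; Σλ = 0.00052179.
P(chip 1 first) = λ_1/Σλ = 0.000384615/0.00052179 ≈ 0.737.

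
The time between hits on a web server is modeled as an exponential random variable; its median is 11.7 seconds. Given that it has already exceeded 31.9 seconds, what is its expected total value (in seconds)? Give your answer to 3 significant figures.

48.8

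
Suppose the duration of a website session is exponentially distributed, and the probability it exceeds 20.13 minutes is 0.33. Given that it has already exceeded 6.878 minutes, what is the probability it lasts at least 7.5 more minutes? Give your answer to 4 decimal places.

From e^(−λ·20.13) = 0.33, λ = −ln(0.33)/20.13 = 0.0550751.
Memoryless: P(X > 6.878+7.5 | X > 6.878) = P(X > 7.5) = e^(−0.0550751·7.5) ≈ 0.6616.

0.6616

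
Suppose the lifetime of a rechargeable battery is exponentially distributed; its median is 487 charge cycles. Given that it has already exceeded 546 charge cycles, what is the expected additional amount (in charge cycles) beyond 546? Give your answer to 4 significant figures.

For an exponential, median = ln(2)/λ, so λ = ln 2 / 487 = 0.0014233 per charge cycle.
By memorylessness, the remaining amount past any threshold is again Exp(λ) with mean 1/λ = 702.592 charge cycles.

702.6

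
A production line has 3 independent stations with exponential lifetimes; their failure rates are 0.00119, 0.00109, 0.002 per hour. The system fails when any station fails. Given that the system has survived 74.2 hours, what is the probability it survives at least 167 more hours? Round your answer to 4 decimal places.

0.4893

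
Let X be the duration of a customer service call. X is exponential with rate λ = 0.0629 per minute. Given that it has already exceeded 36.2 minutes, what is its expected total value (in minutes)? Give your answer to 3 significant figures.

52.1

By memorylessness, E[X | X > 36.2] = 36.2 + 1/λ = 36.2 + 15.8983 = 52.0983 minutes.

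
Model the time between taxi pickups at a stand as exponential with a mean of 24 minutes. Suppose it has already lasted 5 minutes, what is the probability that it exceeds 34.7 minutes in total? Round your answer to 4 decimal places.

The rate is λ = 1/24 = 0.0416667 per minute.
The exponential is memoryless, so the remaining time is again Exp(λ): the condition X > 5 is irrelevant.
P(X > 29.7) = e^(−1.2375) ≈ 0.2901.

0.2901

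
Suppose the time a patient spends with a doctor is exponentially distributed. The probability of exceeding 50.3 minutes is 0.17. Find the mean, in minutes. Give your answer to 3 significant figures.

e^(−λ·50.3) = 0.17 ⇒ λ = −ln(0.17)/50.3 = 0.0352278.
Mean = 1/λ = 28.3867 minutes.

28.4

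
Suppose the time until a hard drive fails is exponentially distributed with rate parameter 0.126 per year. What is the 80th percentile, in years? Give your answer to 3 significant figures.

12.8

Set 1 − e^(−λt) = 0.8, so t = −ln(0.2)/λ = 1.6094/0.126 ≈ 12.7733 years.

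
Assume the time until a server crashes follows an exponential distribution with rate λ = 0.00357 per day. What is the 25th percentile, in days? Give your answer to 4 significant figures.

Set 1 − e^(−λt) = 0.25, so t = −ln(0.75)/λ = 0.28768/0.00357 ≈ 80.5832 days.

80.58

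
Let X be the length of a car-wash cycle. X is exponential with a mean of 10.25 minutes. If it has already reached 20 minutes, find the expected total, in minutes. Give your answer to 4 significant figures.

The rate is λ = 1/10.25 = 0.097561 per minute.
By memorylessness, E[X | X > 20] = 20 + 1/λ = 20 + 10.25 = 30.25 minutes.

30.25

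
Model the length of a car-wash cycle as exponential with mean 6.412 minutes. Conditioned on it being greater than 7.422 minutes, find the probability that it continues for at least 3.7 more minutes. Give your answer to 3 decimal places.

0.562

The rate is λ = 1/6.412 = 0.155958 per minute.
By the memoryless property, P(X > 7.422+3.7 | X > 7.422) = P(X > 3.7).
P(X > 3.7) = e^(−0.57704) ≈ 0.562.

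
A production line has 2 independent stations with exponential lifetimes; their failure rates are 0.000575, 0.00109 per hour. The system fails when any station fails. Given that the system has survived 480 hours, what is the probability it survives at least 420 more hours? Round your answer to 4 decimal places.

0.4969

Time to first failure ~ Exp(Σλ) with Σλ = 0.001665.
By memorylessness, P(T > 480+420 | T > 480) = P(T > 420) = e^(−0.001665·420) ≈ 0.4969.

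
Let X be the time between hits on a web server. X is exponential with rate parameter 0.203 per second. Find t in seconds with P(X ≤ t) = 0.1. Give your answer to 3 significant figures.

0.519

Set 1 − e^(−λt) = 0.1, so t = −ln(0.9)/λ = 0.10536/0.203 ≈ 0.519017 seconds.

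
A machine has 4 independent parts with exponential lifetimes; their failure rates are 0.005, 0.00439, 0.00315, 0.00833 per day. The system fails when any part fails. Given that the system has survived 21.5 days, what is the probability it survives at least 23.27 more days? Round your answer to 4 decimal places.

0.6153

Time to first failure ~ Exp(Σλ) with Σλ = 0.02087.
By memorylessness, P(T > 21.5+23.27 | T > 21.5) = P(T > 23.27) = e^(−0.02087·23.27) ≈ 0.6153.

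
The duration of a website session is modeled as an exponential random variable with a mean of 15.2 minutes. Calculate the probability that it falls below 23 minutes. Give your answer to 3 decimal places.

The rate is λ = 1/15.2 = 0.0657895 per minute.
P(X ≤ 23) = 1 − e^(−λ·23) = 1 − e^(−1.5132) ≈ 0.780.

0.780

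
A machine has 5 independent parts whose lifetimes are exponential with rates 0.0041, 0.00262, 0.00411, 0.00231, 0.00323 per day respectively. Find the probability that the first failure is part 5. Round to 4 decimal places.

The time to first failure is exponential with rate Σλ = 0.0041 + 0.00262 + 0.00411 + 0.00231 + 0.00323 = 0.01637.
P(part 5 first) = λ_5/Σλ = 0.00323/0.01637 ≈ 0.1973.

0.1973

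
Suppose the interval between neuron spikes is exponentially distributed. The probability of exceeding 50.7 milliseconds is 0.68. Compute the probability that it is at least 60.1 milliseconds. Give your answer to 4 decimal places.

0.6331

e^(−λ·50.7) = 0.68 ⇒ λ = −ln(0.68)/50.7 = 0.00760676.
P(X > 60.1) = e^(−0.00760676·60.1) = e^(−0.45717) ≈ 0.6331.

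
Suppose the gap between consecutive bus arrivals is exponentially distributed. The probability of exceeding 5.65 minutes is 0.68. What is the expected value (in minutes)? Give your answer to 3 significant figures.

14.7

e^(−λ·5.65) = 0.68 ⇒ λ = −ln(0.68)/5.65 = 0.0682588.
Mean = 1/λ = 14.6501 minutes.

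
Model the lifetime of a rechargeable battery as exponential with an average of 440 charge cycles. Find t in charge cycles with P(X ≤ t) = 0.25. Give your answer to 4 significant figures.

The rate is λ = 1/440 = 0.00227273 per charge cycle.
Set 1 − e^(−λt) = 0.25, so t = −ln(0.75)/λ = 0.28768/0.00227273 ≈ 126.58 charge cycles.

126.6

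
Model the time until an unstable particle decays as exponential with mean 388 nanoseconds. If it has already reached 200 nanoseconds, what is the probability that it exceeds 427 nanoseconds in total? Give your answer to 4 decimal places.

0.5571

The rate is λ = 1/388 = 0.00257732 per nanosecond.
The exponential is memoryless, so the remaining time is again Exp(λ): the condition X > 200 is irrelevant.
P(X > 227) = e^(−0.58505) ≈ 0.5571.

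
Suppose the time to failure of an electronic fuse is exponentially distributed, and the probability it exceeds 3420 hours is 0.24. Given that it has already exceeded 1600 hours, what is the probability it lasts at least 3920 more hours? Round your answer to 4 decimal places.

0.1948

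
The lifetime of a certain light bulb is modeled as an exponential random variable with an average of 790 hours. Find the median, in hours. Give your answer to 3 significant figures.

The rate is λ = 1/790 = 0.00126582 per hour.
Set 1 − e^(−λt) = 0.5, so t = −ln(0.5)/λ = 0.69315/0.00126582 ≈ 547.586 hours.

548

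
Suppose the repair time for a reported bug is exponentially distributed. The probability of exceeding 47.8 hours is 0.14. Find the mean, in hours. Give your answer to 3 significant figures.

24.3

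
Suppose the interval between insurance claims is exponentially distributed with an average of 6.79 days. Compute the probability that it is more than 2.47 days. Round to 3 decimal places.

The rate is λ = 1/6.79 = 0.147275 per day.
P(X > 2.47) = e^(−λ·2.47) = e^(−0.36377) ≈ 0.695.

0.695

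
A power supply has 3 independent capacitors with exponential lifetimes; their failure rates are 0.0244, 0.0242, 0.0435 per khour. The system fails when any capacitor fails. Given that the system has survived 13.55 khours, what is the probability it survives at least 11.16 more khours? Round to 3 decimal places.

0.358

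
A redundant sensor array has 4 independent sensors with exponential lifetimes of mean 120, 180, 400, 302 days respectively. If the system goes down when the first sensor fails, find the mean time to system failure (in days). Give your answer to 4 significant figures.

The first failure time is exponential with rate Σλ_i = 1/120 + 1/180 + 1/400 + 1/302 = 0.0197001 per day.
E[min] = 1/Σλ = 1/0.0197001 = 50.761 days.

50.76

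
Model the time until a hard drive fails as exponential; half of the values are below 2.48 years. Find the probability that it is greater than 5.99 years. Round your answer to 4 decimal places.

For an exponential, median = ln(2)/λ, so λ = ln 2 / 2.48 = 0.279495 per year.
P(X > 5.99) = e^(−λ·5.99) = e^(−1.6742) ≈ 0.1875.

0.1875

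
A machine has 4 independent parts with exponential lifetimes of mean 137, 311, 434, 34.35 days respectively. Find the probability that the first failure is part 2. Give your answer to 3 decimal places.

Rates: λ_i = 1/mean_i → 0.00729927, 0.00321543, 0.00230415, 0.0291121; Σλ = 0.0419309.
P(part 2 first) = λ_2/Σλ = 0.00321543/0.0419309 ≈ 0.077.

0.077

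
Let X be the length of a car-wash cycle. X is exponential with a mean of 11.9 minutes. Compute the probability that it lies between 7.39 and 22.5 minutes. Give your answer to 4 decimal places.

0.3864

The rate is λ = 1/11.9 = 0.0840336 per minute.
P(7.39 < X < 22.5) = e^(−λ·7.39) − e^(−λ·22.5) = 0.53740 − 0.15096 ≈ 0.3864.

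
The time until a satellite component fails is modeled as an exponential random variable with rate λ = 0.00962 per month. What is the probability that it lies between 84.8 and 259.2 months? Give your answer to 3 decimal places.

0.360

P(84.8 < X < 259.2) = e^(−λ·84.8) − e^(−λ·259.2) = 0.44230 − 0.08262 ≈ 0.360.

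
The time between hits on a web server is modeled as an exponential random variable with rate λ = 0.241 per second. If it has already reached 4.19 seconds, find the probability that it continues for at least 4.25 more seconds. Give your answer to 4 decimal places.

0.3591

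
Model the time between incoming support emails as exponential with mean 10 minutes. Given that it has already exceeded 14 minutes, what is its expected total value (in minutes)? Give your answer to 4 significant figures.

24.00

The rate is λ = 1/10 = 0.1 per minute.
By memorylessness, E[X | X > 14] = 14 + 1/λ = 14 + 10 = 24 minutes.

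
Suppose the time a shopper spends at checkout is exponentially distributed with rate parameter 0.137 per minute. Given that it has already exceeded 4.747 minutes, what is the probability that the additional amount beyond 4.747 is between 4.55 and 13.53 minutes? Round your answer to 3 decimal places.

0.379

Memoryless: the residual past 4.747 is again Exp(λ).
P(4.55 < residual < 13.53) = e^(−λ·4.55) − e^(−λ·13.53) = 0.53615 − 0.15667 ≈ 0.379.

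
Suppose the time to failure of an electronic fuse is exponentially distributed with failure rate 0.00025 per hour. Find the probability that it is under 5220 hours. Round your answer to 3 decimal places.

P(X ≤ 5220) = 1 − e^(−λ·5220) = 1 − e^(−1.305) ≈ 0.729.

0.729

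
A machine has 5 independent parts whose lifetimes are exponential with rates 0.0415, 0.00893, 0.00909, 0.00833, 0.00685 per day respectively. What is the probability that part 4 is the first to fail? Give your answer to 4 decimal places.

0.1115

The time to first failure is exponential with rate Σλ = 0.0415 + 0.00893 + 0.00909 + 0.00833 + 0.00685 = 0.0747.
P(part 4 first) = λ_4/Σλ = 0.00833/0.0747 ≈ 0.1115.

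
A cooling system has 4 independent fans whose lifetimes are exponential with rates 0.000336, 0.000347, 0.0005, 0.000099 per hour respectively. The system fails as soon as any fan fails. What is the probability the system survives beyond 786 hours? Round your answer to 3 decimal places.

0.365

The time to first failure is exponential with rate Σλ = 0.000336 + 0.000347 + 0.0005 + 0.000099 = 0.001282.
P(min > 786) = e^(−0.001282·786) = e^(−1.0077) ≈ 0.365.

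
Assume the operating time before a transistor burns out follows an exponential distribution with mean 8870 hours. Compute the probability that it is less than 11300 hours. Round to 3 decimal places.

The rate is λ = 1/8870 = 0.00011274 per hour.
P(X ≤ 11300) = 1 − e^(−λ·11300) = 1 − e^(−1.274) ≈ 0.720.

0.720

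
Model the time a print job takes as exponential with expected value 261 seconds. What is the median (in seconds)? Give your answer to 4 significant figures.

180.9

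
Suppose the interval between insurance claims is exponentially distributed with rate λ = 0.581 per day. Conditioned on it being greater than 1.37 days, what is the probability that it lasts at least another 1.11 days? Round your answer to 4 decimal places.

0.5247

The exponential is memoryless, so the remaining time is again Exp(λ): the condition X > 1.37 is irrelevant.
P(X > 1.11) = e^(−0.64491) ≈ 0.5247.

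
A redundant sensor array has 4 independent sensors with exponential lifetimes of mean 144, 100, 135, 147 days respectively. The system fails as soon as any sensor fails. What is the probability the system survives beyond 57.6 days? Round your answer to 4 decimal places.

0.1662

The first failure time is exponential with rate Σλ_i = 1/144 + 1/100 + 1/135 + 1/147 = 0.0311546 per day.
P(min > 57.6) = e^(−0.0311546·57.6) = e^(−1.7945) ≈ 0.1662.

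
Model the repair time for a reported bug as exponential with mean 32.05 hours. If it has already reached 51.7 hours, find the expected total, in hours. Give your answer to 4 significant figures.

The rate is λ = 1/32.05 = 0.0312012 per hour.
By memorylessness, E[X | X > 51.7] = 51.7 + 1/λ = 51.7 + 32.05 = 83.75 hours.

83.75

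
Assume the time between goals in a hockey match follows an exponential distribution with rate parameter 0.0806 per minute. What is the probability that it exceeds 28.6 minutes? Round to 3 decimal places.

0.100

P(X > 28.6) = e^(−λ·28.6) = e^(−2.3052) ≈ 0.100.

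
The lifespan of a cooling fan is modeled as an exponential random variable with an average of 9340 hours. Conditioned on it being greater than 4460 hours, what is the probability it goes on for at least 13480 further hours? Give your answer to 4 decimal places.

0.2362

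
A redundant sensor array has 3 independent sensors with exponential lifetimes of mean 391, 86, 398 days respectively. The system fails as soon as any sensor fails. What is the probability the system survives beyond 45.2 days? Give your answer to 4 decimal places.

The first failure time is exponential with rate Σλ_i = 1/391 + 1/86 + 1/398 = 0.016698 per day.
P(min > 45.2) = e^(−0.016698·45.2) = e^(−0.75475) ≈ 0.4701.

0.4701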